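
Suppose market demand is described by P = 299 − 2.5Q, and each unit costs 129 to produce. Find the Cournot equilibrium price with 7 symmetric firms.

With 7 symmetric Cournot firms, each firm's FOC gives 299 − 20q = 129, so q = 8.5, Q = 7·8.5 = 59.5, and P = 150.25.

P = 150.25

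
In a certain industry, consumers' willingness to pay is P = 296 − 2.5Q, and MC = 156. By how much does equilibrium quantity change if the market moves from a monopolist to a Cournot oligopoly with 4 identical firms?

The monopolist equates marginal revenue to marginal cost: 296 − 5Q = 156, so Q = 28. From demand, P = 226.
In a 4-firm Cournot equilibrium, symmetry and the first-order condition give q = (296 − 156)/(12.5) = 11.2. So Q = 44.8 and P = 184.
Change in equilibrium quantity: 44.8 − 28 = 16.8.

Equilibrium quantity rises by 16.8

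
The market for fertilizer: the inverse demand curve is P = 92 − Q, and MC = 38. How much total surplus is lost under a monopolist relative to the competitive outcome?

DWL = 364.5

Under competition P = MC = 38, so Q = (92 − 38)/1 = 54.
Monopoly sets MR = MC: 92 − 2Q = 38 ⇒ Q = 27, P = 92 − 27 = 65.
DWL is the triangle between Q = 27 and Q = 54: ½·(54 − 27)·(65 − 38) = 364.5.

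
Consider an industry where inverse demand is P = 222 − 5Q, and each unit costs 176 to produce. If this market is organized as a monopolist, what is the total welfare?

TS = 158.7

A monopolist chooses Q where MR = MC. MR = 222 − 10Q; setting this equal to 176 gives Q = 4.6 and P = 199.
CS = ½·(222 − 199)·4.6 = 52.9; PS = (199 − 176)·4.6 = 105.8; TS = 158.7.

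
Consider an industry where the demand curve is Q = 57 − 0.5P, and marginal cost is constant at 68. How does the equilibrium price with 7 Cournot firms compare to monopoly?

Inverting demand: P = 114 − 2Q.
Cournot with 7 identical firms: the symmetric best-response condition is 114 − 16q = 68. Each firm produces q = 2.875, total output Q = 20.125, price P = 73.75.
A monopolist chooses Q where MR = MC. MR = 114 − 4Q; setting this equal to 68 gives Q = 11.5 and P = 91.

Cournot: P = 73.75; Monopoly: P = 91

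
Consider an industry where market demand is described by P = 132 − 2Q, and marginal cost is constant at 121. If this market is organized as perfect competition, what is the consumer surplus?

Competitive firms price at marginal cost: P = 121, giving Q = 5.5.
CS = ½·(132 − 121)·5.5 = 30.25.

CS = 30.25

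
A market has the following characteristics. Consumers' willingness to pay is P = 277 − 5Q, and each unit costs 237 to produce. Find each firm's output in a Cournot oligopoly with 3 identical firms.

With 3 symmetric Cournot firms, each firm's FOC gives 277 − 20q = 237, so q = 2, Q = 3·2 = 6, and P = 247.

q_i = 2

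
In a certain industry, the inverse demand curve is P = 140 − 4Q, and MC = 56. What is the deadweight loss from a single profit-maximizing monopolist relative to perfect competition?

Under competition P = MC = 56, so Q = (140 − 56)/4 = 21.
A monopolist chooses Q where MR = MC. MR = 140 − 8Q; setting this equal to 56 gives Q = 10.5 and P = 98.
DWL is the triangle between Q = 10.5 and Q = 21: ½·(21 − 10.5)·(98 − 56) = 220.5.

DWL = 220.5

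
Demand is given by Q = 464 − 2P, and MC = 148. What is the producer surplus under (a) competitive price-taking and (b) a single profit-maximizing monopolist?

Inverting demand: P = 232 − 0.5Q.
Perfect competition: P = MC = 148, so 232 − 0.5Q = 148 and Q = 168.
PS = (148 − 148)·168 = 0.
The monopolist equates marginal revenue to marginal cost: 232 − Q = 148, so Q = 84. From demand, P = 190.
PS = (190 − 148)·84 = 3528.

Competition: PS = 0; Monopoly: PS = 3528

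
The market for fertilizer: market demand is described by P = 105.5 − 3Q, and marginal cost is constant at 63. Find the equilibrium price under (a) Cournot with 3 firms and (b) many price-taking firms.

Cournot with 3 identical firms: the symmetric best-response condition is 105.5 − 12q = 63. Each firm produces q = 85/24, total output Q = 10.625, price P = 73.625.
Competitive firms price at marginal cost: P = 63, giving Q = 85/6.

Cournot: P = 73.625; Competition: P = 63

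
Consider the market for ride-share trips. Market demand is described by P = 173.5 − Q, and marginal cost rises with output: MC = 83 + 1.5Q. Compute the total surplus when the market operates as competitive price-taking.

Competitive equilibrium sets price equal to marginal cost: 173.5 − Q = 83 + 1.5Q, so Q = 36.2 and P = 137.3.
CS = ½·(173.5 − 137.3)·36.2 = 655.22; PS = (137.3·36.2 − 83·36.2 − ½·1.5·36.2²) = 982.83; TS = 1638.05.

TS = 1638.05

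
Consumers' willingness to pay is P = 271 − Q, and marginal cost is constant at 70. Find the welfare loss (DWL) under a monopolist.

Under competition P = MC = 70, so Q = (271 − 70)/1 = 201.
A monopolist chooses Q where MR = MC. MR = 271 − 2Q; setting this equal to 70 gives Q = 100.5 and P = 170.5.
DWL is the triangle between Q = 100.5 and Q = 201: ½·(201 − 100.5)·(170.5 − 70) = 5050.125.

DWL = 5050.125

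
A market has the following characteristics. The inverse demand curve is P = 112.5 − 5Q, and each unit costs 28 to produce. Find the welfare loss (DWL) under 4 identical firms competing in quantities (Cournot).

DWL = 28.561

Under competition P = MC = 28, so Q = (112.5 − 28)/5 = 16.9.
In a 4-firm Cournot equilibrium, symmetry and the first-order condition give q = (112.5 − 28)/(25) = 3.38. So Q = 13.52 and P = 44.9.
DWL is the triangle between Q = 13.52 and Q = 16.9: ½·(16.9 − 13.52)·(44.9 − 28) = 28.561.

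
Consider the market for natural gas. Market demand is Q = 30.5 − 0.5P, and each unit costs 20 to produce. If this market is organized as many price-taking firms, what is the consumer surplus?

Inverting demand: P = 61 − 2Q.
Under competition P = MC = 20, so Q = (61 − 20)/2 = 20.5.
CS = ½·(61 − 20)·20.5 = 420.25.

CS = 420.25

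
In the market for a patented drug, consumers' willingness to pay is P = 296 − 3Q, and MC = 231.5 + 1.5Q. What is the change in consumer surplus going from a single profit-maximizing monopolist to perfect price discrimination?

Consumer surplus falls by 110.94

The monopolist equates marginal revenue to marginal cost: 296 − 6Q = 231.5 + 1.5Q, so Q = 8.6. From demand, P = 270.2.
CS = ½·(296 − 270.2)·8.6 = 110.94.
A perfectly discriminating monopolist sells every unit with P(Q) ≥ MC(Q), so output equals the competitive quantity Q = 43/3. Each buyer pays their reservation price, so CS = 0 and the firm captures all surplus.
CS = 0.
Change in consumer surplus: 0 − 110.94 = −110.94.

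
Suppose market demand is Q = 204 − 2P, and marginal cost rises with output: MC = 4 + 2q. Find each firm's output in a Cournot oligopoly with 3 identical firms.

Inverting demand: P = 102 − 0.5Q.
With 3 symmetric Cournot firms, each firm's FOC gives 102 − 2q = 4 + 2q, so q = 24.5, Q = 3·24.5 = 73.5, and P = 65.25.

q_i = 24.5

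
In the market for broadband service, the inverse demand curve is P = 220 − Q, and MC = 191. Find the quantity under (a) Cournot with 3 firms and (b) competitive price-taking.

Cournot: Q = 21.75; Competition: Q = 29

In a 3-firm Cournot equilibrium, symmetry and the first-order condition give q = (220 − 191)/(4) = 7.25. So Q = 21.75 and P = 198.25.
Under competition P = MC = 191, so Q = (220 − 191)/1 = 29.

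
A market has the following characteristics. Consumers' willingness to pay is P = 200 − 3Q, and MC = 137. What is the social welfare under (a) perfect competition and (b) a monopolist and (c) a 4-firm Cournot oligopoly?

Competition: TS = 661.5; Monopoly: TS = 496.125; Cournot: TS = 635.04

Under competition P = MC = 137, so Q = (200 − 137)/3 = 21.
CS = ½·(200 − 137)·21 = 661.5; PS = (137 − 137)·21 = 0; TS = 661.5.
Monopoly sets MR = MC: 200 − 6Q = 137 ⇒ Q = 10.5, P = 200 − 3·10.5 = 168.5.
CS = ½·(200 − 168.5)·10.5 = 165.375; PS = (168.5 − 137)·10.5 = 330.75; TS = 496.125.
Cournot with 4 identical firms: the symmetric best-response condition is 200 − 15q = 137. Each firm produces q = 4.2, total output Q = 16.8, price P = 149.6.
CS = ½·(200 − 149.6)·16.8 = 423.36; PS = (149.6 − 137)·16.8 = 211.68; TS = 635.04.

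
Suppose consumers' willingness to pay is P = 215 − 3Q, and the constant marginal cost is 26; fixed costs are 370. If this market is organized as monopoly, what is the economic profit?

A monopolist chooses Q where MR = MC. MR = 215 − 6Q; setting this equal to 26 gives Q = 31.5 and P = 120.5.
Profit = (120.5 − 26)·31.5 − 370 = 2606.75.

Profit = 2606.75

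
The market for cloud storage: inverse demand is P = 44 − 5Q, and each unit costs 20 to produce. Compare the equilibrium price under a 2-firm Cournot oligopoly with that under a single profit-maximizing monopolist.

Cournot: P = 28; Monopoly: P = 32

With 2 symmetric Cournot firms, each firm's FOC gives 44 − 15q = 20, so q = 1.6, Q = 2·1.6 = 3.2, and P = 28.
Monopoly sets MR = MC: 44 − 10Q = 20 ⇒ Q = 2.4, P = 44 − 5·2.4 = 32.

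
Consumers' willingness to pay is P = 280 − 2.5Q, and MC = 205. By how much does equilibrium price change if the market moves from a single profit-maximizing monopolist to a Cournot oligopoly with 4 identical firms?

Monopoly sets MR = MC: 280 − 5Q = 205 ⇒ Q = 15, P = 280 − 2.5·15 = 242.5.
With 4 symmetric Cournot firms, each firm's FOC gives 280 − 12.5q = 205, so q = 6, Q = 4·6 = 24, and P = 220.
Change in equilibrium price: 220 − 242.5 = −22.5.

P falls by 22.5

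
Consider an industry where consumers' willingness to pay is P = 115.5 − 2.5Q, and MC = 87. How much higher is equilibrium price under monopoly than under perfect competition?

P rises by 14.25

Perfect competition: P = MC = 87, so 115.5 − 2.5Q = 87 and Q = 11.4.
The monopolist equates marginal revenue to marginal cost: 115.5 − 5Q = 87, so Q = 5.7. From demand, P = 101.25.
Change in equilibrium price: 101.25 − 87 = 14.25.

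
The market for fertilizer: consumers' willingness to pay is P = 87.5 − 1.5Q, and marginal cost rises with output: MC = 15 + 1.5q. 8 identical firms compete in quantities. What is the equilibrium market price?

P = 29.5

With 8 symmetric Cournot firms, each firm's FOC gives 87.5 − 13.5q = 15 + 1.5q, so q = 29/6, Q = 8·29/6 = 116/3, and P = 29.5.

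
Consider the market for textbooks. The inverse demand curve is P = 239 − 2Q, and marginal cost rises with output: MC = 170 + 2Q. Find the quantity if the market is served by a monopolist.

A monopolist chooses Q where MR = MC. MR = 239 − 4Q; setting this equal to 170 + 2Q gives Q = 11.5 and P = 216.

Q = 11.5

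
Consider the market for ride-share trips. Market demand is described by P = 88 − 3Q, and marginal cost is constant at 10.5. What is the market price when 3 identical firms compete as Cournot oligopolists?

With 3 symmetric Cournot firms, each firm's FOC gives 88 − 12q = 10.5, so q = 155/24, Q = 3·155/24 = 19.375, and P = 29.875.

P = 29.875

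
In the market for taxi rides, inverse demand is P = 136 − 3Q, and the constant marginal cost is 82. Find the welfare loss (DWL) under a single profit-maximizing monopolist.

DWL = 121.5

Perfect competition: P = MC = 82, so 136 − 3Q = 82 and Q = 18.
A monopolist chooses Q where MR = MC. MR = 136 − 6Q; setting this equal to 82 gives Q = 9 and P = 109.
DWL is the triangle between Q = 9 and Q = 18: ½·(18 − 9)·(109 − 82) = 121.5.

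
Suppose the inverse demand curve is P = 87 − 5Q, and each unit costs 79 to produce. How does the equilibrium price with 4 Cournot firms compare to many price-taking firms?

In a 4-firm Cournot equilibrium, symmetry and the first-order condition give q = (87 − 79)/(25) = 0.32. So Q = 1.28 and P = 80.6.
Under competition P = MC = 79, so Q = (87 − 79)/5 = 1.6.

Cournot: P = 80.6; Competition: P = 79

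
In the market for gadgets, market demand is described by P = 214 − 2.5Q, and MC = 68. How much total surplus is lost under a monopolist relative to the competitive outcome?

Perfect competition: P = MC = 68, so 214 − 2.5Q = 68 and Q = 58.4.
A monopolist chooses Q where MR = MC. MR = 214 − 5Q; setting this equal to 68 gives Q = 29.2 and P = 141.
DWL is the triangle between Q = 29.2 and Q = 58.4: ½·(58.4 − 29.2)·(141 − 68) = 1065.8.

DWL = 1065.8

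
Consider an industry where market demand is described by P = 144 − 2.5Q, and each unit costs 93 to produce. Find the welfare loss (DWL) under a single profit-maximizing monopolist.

DWL = 130.05

Competitive firms price at marginal cost: P = 93, giving Q = 20.4.
A monopolist chooses Q where MR = MC. MR = 144 − 5Q; setting this equal to 93 gives Q = 10.2 and P = 118.5.
DWL is the triangle between Q = 10.2 and Q = 20.4: ½·(20.4 − 10.2)·(118.5 − 93) = 130.05.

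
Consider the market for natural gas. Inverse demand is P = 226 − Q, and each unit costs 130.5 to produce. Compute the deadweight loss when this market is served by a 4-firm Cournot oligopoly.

DWL = 182.405

Perfect competition: P = MC = 130.5, so 226 − Q = 130.5 and Q = 95.5.
With 4 symmetric Cournot firms, each firm's FOC gives 226 − 5q = 130.5, so q = 19.1, Q = 4·19.1 = 76.4, and P = 149.6.
DWL is the triangle between Q = 76.4 and Q = 95.5: ½·(95.5 − 76.4)·(149.6 − 130.5) = 182.405.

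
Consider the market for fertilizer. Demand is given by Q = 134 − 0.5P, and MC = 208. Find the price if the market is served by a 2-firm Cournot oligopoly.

P = 228

Inverting demand: P = 268 − 2Q.
With 2 symmetric Cournot firms, each firm's FOC gives 268 − 6q = 208, so q = 10, Q = 2·10 = 20, and P = 228.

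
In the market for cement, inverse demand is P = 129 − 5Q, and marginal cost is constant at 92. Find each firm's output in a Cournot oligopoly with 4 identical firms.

Cournot with 4 identical firms: the symmetric best-response condition is 129 − 25q = 92. Each firm produces q = 1.48, total output Q = 5.92, price P = 99.4.

q_i = 1.48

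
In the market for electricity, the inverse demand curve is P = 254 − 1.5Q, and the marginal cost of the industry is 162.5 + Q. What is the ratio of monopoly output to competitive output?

Q_m/Q_c = 0.625

A monopolist chooses Q where MR = MC. MR = 254 − 3Q; setting this equal to 162.5 + Q gives Q = 22.875 and P = 3515/16.
Competitive equilibrium sets price equal to marginal cost: 254 − 1.5Q = 162.5 + Q, so Q = 36.6 and P = 199.1.
Ratio Q_m/Q_c = 22.875/36.6 = 0.625.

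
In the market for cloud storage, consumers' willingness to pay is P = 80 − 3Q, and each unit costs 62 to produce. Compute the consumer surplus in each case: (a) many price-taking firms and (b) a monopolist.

Competition: CS = 54; Monopoly: CS = 13.5

Perfect competition: P = MC = 62, so 80 − 3Q = 62 and Q = 6.
CS = ½·(80 − 62)·6 = 54.
Monopoly sets MR = MC: 80 − 6Q = 62 ⇒ Q = 3, P = 80 − 3·3 = 71.
CS = ½·(80 − 71)·3 = 13.5.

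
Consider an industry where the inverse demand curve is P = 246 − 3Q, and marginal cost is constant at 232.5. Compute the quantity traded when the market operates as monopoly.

Q = 2.25

Monopoly sets MR = MC: 246 − 6Q = 232.5 ⇒ Q = 2.25, P = 246 − 3·2.25 = 239.25.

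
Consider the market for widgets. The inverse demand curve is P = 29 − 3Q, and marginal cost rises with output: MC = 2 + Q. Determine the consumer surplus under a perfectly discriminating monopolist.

Under first-degree price discrimination the firm charges each unit its demand price and produces up to where P = MC, i.e. Q = 6.75. Consumer surplus is zero; producer surplus equals total surplus.
CS = 0.

CS = 0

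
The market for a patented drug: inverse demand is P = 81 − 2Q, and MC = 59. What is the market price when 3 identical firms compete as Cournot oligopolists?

With 3 symmetric Cournot firms, each firm's FOC gives 81 − 8q = 59, so q = 2.75, Q = 3·2.75 = 8.25, and P = 64.5.

P = 64.5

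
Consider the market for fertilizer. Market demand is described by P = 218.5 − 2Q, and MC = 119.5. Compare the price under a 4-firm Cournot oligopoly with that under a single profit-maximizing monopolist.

Cournot: P = 139.3; Monopoly: P = 169

With 4 symmetric Cournot firms, each firm's FOC gives 218.5 − 10q = 119.5, so q = 9.9, Q = 4·9.9 = 39.6, and P = 139.3.
A monopolist chooses Q where MR = MC. MR = 218.5 − 4Q; setting this equal to 119.5 gives Q = 24.75 and P = 169.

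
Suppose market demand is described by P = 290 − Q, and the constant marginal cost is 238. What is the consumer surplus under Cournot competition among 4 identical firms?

In a 4-firm Cournot equilibrium, symmetry and the first-order condition give q = (290 − 238)/(5) = 10.4. So Q = 41.6 and P = 248.4.
CS = ½·(290 − 248.4)·41.6 = 865.28.

CS = 865.28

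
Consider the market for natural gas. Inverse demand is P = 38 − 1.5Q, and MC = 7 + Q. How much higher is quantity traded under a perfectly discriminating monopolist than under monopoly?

Q rises by 4.65

A monopolist chooses Q where MR = MC. MR = 38 − 3Q; setting this equal to 7 + Q gives Q = 7.75 and P = 26.375.
Under first-degree price discrimination the firm charges each unit its demand price and produces up to where P = MC, i.e. Q = 12.4. Consumer surplus is zero; producer surplus equals total surplus.
Change in quantity traded: 12.4 − 7.75 = 4.65.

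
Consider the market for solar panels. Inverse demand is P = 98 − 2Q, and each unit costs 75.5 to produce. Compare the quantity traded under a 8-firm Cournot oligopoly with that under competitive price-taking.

Cournot with 8 identical firms: the symmetric best-response condition is 98 − 18q = 75.5. Each firm produces q = 1.25, total output Q = 10, price P = 78.
Under competition P = MC = 75.5, so Q = (98 − 75.5)/2 = 11.25.

Cournot: Q = 10; Competition: Q = 11.25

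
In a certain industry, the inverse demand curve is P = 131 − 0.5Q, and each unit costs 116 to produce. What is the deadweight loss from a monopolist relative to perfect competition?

DWL = 56.25

Under competition P = MC = 116, so Q = (131 − 116)/0.5 = 30.
The monopolist equates marginal revenue to marginal cost: 131 − Q = 116, so Q = 15. From demand, P = 123.5.
DWL is the triangle between Q = 15 and Q = 30: ½·(30 − 15)·(123.5 − 116) = 56.25.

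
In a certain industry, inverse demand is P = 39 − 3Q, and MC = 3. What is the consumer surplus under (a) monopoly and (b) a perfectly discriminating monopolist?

Monopoly: CS = 54; Perfect PD: CS = 0

The monopolist equates marginal revenue to marginal cost: 39 − 6Q = 3, so Q = 6. From demand, P = 21.
CS = ½·(39 − 21)·6 = 54.
A perfectly discriminating monopolist sells every unit with P(Q) ≥ MC(Q), so output equals the competitive quantity Q = 12. Each buyer pays their reservation price, so CS = 0 and the firm captures all surplus.
CS = 0.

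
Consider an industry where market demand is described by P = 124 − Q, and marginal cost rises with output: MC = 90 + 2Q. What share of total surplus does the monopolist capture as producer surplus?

Monopoly sets MR = MC: 124 − 2Q = 90 + 2Q ⇒ Q = 8.5, P = 124 − 8.5 = 115.5.
CS = ½·(124 − 115.5)·8.5 = 36.125.
PS = P·Q − VC(Q) = 115.5·8.5 − (90·8.5 + ½·2·8.5²) = 144.5.
Share captured = PS/TS = 144.5/180.625 = 0.8.

PS/TS = 0.8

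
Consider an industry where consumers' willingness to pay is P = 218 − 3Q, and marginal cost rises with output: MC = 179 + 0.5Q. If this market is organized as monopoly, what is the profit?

The monopolist equates marginal revenue to marginal cost: 218 − 6Q = 179 + 0.5Q, so Q = 6. From demand, P = 200.
Profit = 200·6 − (179·6 + ½·0.5·6²) = 117.

Profit = 117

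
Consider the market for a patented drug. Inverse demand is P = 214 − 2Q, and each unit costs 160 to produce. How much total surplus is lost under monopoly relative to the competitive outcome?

Under competition P = MC = 160, so Q = (214 − 160)/2 = 27.
The monopolist equates marginal revenue to marginal cost: 214 − 4Q = 160, so Q = 13.5. From demand, P = 187.
DWL is the triangle between Q = 13.5 and Q = 27: ½·(27 − 13.5)·(187 − 160) = 182.25.

DWL = 182.25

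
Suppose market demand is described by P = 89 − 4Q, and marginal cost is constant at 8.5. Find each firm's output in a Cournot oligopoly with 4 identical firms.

q_i = 4.025

In a 4-firm Cournot equilibrium, symmetry and the first-order condition give q = (89 − 8.5)/(20) = 4.025. So Q = 16.1 and P = 24.6.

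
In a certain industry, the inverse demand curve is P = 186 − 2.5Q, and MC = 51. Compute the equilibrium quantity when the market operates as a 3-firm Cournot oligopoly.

Q = 40.5

In a 3-firm Cournot equilibrium, symmetry and the first-order condition give q = (186 − 51)/(10) = 13.5. So Q = 40.5 and P = 84.75.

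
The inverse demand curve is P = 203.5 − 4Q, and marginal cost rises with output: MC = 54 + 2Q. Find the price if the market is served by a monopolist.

P = 143.7

Monopoly sets MR = MC: 203.5 − 8Q = 54 + 2Q ⇒ Q = 14.95, P = 203.5 − 4·14.95 = 143.7.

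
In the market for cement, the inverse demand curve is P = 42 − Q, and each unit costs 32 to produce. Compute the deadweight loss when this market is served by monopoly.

Competitive firms price at marginal cost: P = 32, giving Q = 10.
A monopolist chooses Q where MR = MC. MR = 42 − 2Q; setting this equal to 32 gives Q = 5 and P = 37.
DWL is the triangle between Q = 5 and Q = 10: ½·(10 − 5)·(37 − 32) = 12.5.

DWL = 12.5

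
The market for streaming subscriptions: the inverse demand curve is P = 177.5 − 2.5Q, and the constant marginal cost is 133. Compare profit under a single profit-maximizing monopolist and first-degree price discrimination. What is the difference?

A monopolist chooses Q where MR = MC. MR = 177.5 − 5Q; setting this equal to 133 gives Q = 8.9 and P = 155.25.
Profit = (155.25 − 133)·8.9 = 198.025.
A perfectly discriminating monopolist sells every unit with P(Q) ≥ MC(Q), so output equals the competitive quantity Q = 17.8. Each buyer pays their reservation price, so CS = 0 and the firm captures all surplus.
PS equals the full surplus area, 396.05. Profit = 396.05 = 396.05.
Change in profit: 396.05 − 198.025 = 198.025.

Profit rises by 198.025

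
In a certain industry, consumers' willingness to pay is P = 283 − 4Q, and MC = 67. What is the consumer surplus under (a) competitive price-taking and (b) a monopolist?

Competition: CS = 5832; Monopoly: CS = 1458

Competitive firms price at marginal cost: P = 67, giving Q = 54.
CS = ½·(283 − 67)·54 = 5832.
A monopolist chooses Q where MR = MC. MR = 283 − 8Q; setting this equal to 67 gives Q = 27 and P = 175.
CS = ½·(283 − 175)·27 = 1458.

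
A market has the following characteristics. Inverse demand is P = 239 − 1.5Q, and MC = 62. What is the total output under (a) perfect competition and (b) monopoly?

Competition: Q = 118; Monopoly: Q = 59

Under competition P = MC = 62, so Q = (239 − 62)/1.5 = 118.
A monopolist chooses Q where MR = MC. MR = 239 − 3Q; setting this equal to 62 gives Q = 59 and P = 150.5.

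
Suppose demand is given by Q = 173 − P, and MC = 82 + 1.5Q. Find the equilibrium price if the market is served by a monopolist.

Inverting demand: P = 173 − Q.
A monopolist chooses Q where MR = MC. MR = 173 − 2Q; setting this equal to 82 + 1.5Q gives Q = 26 and P = 147.

P = 147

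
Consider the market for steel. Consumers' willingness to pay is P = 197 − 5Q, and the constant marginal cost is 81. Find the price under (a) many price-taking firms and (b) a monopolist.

Competition: P = 81; Monopoly: P = 139

Competitive firms price at marginal cost: P = 81, giving Q = 23.2.
Monopoly sets MR = MC: 197 − 10Q = 81 ⇒ Q = 11.6, P = 197 − 5·11.6 = 139.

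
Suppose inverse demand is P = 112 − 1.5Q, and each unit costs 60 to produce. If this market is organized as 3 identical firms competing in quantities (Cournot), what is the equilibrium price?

In a 3-firm Cournot equilibrium, symmetry and the first-order condition give q = (112 − 60)/(6) = 26/3. So Q = 26 and P = 73.

P = 73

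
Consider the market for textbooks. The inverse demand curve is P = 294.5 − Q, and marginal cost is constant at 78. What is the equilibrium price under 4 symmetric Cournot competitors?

P = 121.3

With 4 symmetric Cournot firms, each firm's FOC gives 294.5 − 5q = 78, so q = 43.3, Q = 4·43.3 = 173.2, and P = 121.3.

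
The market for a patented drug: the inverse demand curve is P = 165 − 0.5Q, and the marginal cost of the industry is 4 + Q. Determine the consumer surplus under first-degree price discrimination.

A perfectly discriminating monopolist sells every unit with P(Q) ≥ MC(Q), so output equals the competitive quantity Q = 322/3. Each buyer pays their reservation price, so CS = 0 and the firm captures all surplus.
CS = 0.

CS = 0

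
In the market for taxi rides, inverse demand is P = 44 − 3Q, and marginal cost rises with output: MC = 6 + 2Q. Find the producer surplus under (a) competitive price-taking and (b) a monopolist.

Competitive equilibrium sets price equal to marginal cost: 44 − 3Q = 6 + 2Q, so Q = 7.6 and P = 21.2.
PS = P·Q − VC(Q) = 21.2·7.6 − (6·7.6 + ½·2·7.6²) = 57.76.
Monopoly sets MR = MC: 44 − 6Q = 6 + 2Q ⇒ Q = 4.75, P = 44 − 3·4.75 = 29.75.
PS = P·Q − VC(Q) = 29.75·4.75 − (6·4.75 + ½·2·4.75²) = 90.25.

Competition: PS = 57.76; Monopoly: PS = 90.25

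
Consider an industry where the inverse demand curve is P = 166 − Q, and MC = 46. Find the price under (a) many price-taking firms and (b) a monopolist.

Competition: P = 46; Monopoly: P = 106

Under competition P = MC = 46, so Q = (166 − 46)/1 = 120.
Monopoly sets MR = MC: 166 − 2Q = 46 ⇒ Q = 60, P = 166 − 60 = 106.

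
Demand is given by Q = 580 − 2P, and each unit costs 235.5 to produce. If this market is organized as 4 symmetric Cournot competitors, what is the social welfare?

TS = 2851.44

Inverting demand: P = 290 − 0.5Q.
With 4 symmetric Cournot firms, each firm's FOC gives 290 − 2.5q = 235.5, so q = 21.8, Q = 4·21.8 = 87.2, and P = 246.4.
CS = ½·(290 − 246.4)·87.2 = 1900.96; PS = (246.4 − 235.5)·87.2 = 950.48; TS = 2851.44.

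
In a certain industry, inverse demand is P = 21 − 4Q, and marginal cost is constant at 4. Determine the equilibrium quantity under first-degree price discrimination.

A perfectly discriminating monopolist sells every unit with P(Q) ≥ MC(Q), so output equals the competitive quantity Q = 4.25. Each buyer pays their reservation price, so CS = 0 and the firm captures all surplus.

Q = 4.25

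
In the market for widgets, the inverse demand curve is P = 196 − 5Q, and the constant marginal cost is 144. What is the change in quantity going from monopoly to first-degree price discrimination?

The monopolist equates marginal revenue to marginal cost: 196 − 10Q = 144, so Q = 5.2. From demand, P = 170.
A perfectly discriminating monopolist sells every unit with P(Q) ≥ MC(Q), so output equals the competitive quantity Q = 10.4. Each buyer pays their reservation price, so CS = 0 and the firm captures all surplus.
Change in quantity: 10.4 − 5.2 = 5.2.

Quantity rises by 5.2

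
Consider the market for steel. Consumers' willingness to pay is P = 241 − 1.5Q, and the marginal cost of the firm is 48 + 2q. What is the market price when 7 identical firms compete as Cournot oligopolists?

With 7 symmetric Cournot firms, each firm's FOC gives 241 − 12q = 48 + 2q, so q = 193/14, Q = 7·193/14 = 96.5, and P = 96.25.

P = 96.25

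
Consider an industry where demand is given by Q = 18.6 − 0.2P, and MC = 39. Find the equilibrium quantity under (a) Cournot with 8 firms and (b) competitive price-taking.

Inverting demand: P = 93 − 5Q.
In a 8-firm Cournot equilibrium, symmetry and the first-order condition give q = (93 − 39)/(45) = 1.2. So Q = 9.6 and P = 45.
Perfect competition: P = MC = 39, so 93 − 5Q = 39 and Q = 10.8.

Cournot: Q = 9.6; Competition: Q = 10.8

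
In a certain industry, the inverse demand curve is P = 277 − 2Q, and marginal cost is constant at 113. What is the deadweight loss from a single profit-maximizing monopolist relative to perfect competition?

DWL = 1681

Under competition P = MC = 113, so Q = (277 − 113)/2 = 82.
A monopolist chooses Q where MR = MC. MR = 277 − 4Q; setting this equal to 113 gives Q = 41 and P = 195.
DWL is the triangle between Q = 41 and Q = 82: ½·(82 − 41)·(195 − 113) = 1681.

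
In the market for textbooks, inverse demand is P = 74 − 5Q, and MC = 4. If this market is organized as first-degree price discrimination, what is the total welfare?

TS = 490

Under first-degree price discrimination the firm charges each unit its demand price and produces up to where P = MC, i.e. Q = 14. Consumer surplus is zero; producer surplus equals total surplus.
TS = 490 (equal to competitive TS).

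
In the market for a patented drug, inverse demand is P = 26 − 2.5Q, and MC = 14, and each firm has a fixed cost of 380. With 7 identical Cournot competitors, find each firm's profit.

π_i = −379.1

With 7 symmetric Cournot firms, each firm's FOC gives 26 − 20q = 14, so q = 0.6, Q = 7·0.6 = 4.2, and P = 15.5.
Each firm's profit = (15.5 − 14)·0.6 − 380 = −379.1.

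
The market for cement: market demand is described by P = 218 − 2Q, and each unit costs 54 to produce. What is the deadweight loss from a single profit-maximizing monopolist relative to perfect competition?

Under competition P = MC = 54, so Q = (218 − 54)/2 = 82.
A monopolist chooses Q where MR = MC. MR = 218 − 4Q; setting this equal to 54 gives Q = 41 and P = 136.
DWL is the triangle between Q = 41 and Q = 82: ½·(82 − 41)·(136 − 54) = 1681.

DWL = 1681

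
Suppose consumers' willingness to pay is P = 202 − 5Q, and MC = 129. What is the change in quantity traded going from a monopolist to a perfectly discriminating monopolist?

The monopolist equates marginal revenue to marginal cost: 202 − 10Q = 129, so Q = 7.3. From demand, P = 165.5.
Under first-degree price discrimination the firm charges each unit its demand price and produces up to where P = MC, i.e. Q = 14.6. Consumer surplus is zero; producer surplus equals total surplus.
Change in quantity traded: 14.6 − 7.3 = 7.3.

Quantity traded rises by 7.3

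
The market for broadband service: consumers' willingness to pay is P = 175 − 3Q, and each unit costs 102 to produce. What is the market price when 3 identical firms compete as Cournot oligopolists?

Cournot with 3 identical firms: the symmetric best-response condition is 175 − 12q = 102. Each firm produces q = 73/12, total output Q = 18.25, price P = 120.25.

P = 120.25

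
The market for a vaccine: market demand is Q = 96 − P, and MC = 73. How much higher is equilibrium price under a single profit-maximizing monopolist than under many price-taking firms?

P rises by 11.5

Inverting demand: P = 96 − Q.
Perfect competition: P = MC = 73, so 96 − Q = 73 and Q = 23.
Monopoly sets MR = MC: 96 − 2Q = 73 ⇒ Q = 11.5, P = 96 − 11.5 = 84.5.
Change in equilibrium price: 84.5 − 73 = 11.5.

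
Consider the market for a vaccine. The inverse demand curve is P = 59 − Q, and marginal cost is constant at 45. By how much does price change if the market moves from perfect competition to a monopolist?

Under competition P = MC = 45, so Q = (59 − 45)/1 = 14.
Monopoly sets MR = MC: 59 − 2Q = 45 ⇒ Q = 7, P = 59 − 7 = 52.
Change in price: 52 − 45 = 7.

Price rises by 7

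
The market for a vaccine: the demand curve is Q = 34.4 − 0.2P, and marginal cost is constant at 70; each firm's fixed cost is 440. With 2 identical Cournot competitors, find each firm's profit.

π_i = −208.8

Inverting demand: P = 172 − 5Q.
In a 2-firm Cournot equilibrium, symmetry and the first-order condition give q = (172 − 70)/(15) = 6.8. So Q = 13.6 and P = 104.
Each firm's profit = (104 − 70)·6.8 − 440 = −208.8.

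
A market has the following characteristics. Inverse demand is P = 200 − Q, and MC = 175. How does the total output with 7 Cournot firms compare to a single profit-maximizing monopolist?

With 7 symmetric Cournot firms, each firm's FOC gives 200 − 8q = 175, so q = 3.125, Q = 7·3.125 = 21.875, and P = 178.125.
A monopolist chooses Q where MR = MC. MR = 200 − 2Q; setting this equal to 175 gives Q = 12.5 and P = 187.5.

Cournot: Q = 21.875; Monopoly: Q = 12.5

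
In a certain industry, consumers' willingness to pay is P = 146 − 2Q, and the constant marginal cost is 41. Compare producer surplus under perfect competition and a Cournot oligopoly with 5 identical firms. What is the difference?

Competitive firms price at marginal cost: P = 41, giving Q = 52.5.
PS = (41 − 41)·52.5 = 0.
Cournot with 5 identical firms: the symmetric best-response condition is 146 − 12q = 41. Each firm produces q = 8.75, total output Q = 43.75, price P = 58.5.
PS = (58.5 − 41)·43.75 = 765.625.
Change in producer surplus: 765.625 − 0 = 765.625.

Producer surplus rises by 765.625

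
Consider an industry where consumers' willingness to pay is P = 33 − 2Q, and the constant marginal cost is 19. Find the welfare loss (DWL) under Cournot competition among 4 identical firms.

DWL = 1.96

Under competition P = MC = 19, so Q = (33 − 19)/2 = 7.
With 4 symmetric Cournot firms, each firm's FOC gives 33 − 10q = 19, so q = 1.4, Q = 4·1.4 = 5.6, and P = 21.8.
DWL is the triangle between Q = 5.6 and Q = 7: ½·(7 − 5.6)·(21.8 − 19) = 1.96.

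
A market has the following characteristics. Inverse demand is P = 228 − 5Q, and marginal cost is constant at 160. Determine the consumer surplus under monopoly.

CS = 115.6

A monopolist chooses Q where MR = MC. MR = 228 − 10Q; setting this equal to 160 gives Q = 6.8 and P = 194.
CS = ½·(228 − 194)·6.8 = 115.6.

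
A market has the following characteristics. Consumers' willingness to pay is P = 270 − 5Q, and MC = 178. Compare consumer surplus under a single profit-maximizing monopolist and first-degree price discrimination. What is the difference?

The monopolist equates marginal revenue to marginal cost: 270 − 10Q = 178, so Q = 9.2. From demand, P = 224.
CS = ½·(270 − 224)·9.2 = 211.6.
A perfectly discriminating monopolist sells every unit with P(Q) ≥ MC(Q), so output equals the competitive quantity Q = 18.4. Each buyer pays their reservation price, so CS = 0 and the firm captures all surplus.
CS = 0.
Change in consumer surplus: 0 − 211.6 = −211.6.

Consumer surplus falls by 211.6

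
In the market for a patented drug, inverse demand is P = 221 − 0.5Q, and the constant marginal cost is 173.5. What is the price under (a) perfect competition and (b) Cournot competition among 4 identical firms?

Competitive firms price at marginal cost: P = 173.5, giving Q = 95.
Cournot with 4 identical firms: the symmetric best-response condition is 221 − 2.5q = 173.5. Each firm produces q = 19, total output Q = 76, price P = 183.

Competition: P = 173.5; Cournot: P = 183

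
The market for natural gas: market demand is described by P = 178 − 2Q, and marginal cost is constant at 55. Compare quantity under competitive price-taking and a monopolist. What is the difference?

Competitive firms price at marginal cost: P = 55, giving Q = 61.5.
A monopolist chooses Q where MR = MC. MR = 178 − 4Q; setting this equal to 55 gives Q = 30.75 and P = 116.5.
Change in quantity: 30.75 − 61.5 = −30.75.

Quantity falls by 30.75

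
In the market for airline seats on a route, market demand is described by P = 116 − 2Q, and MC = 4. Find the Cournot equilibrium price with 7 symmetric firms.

P = 18

In a 7-firm Cournot equilibrium, symmetry and the first-order condition give q = (116 − 4)/(16) = 7. So Q = 49 and P = 18.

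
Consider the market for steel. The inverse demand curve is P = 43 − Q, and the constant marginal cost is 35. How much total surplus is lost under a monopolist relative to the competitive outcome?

DWL = 8

Perfect competition: P = MC = 35, so 43 − Q = 35 and Q = 8.
A monopolist chooses Q where MR = MC. MR = 43 − 2Q; setting this equal to 35 gives Q = 4 and P = 39.
DWL is the triangle between Q = 4 and Q = 8: ½·(8 − 4)·(39 − 35) = 8.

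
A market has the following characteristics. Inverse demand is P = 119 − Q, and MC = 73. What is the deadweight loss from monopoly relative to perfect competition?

Perfect competition: P = MC = 73, so 119 − Q = 73 and Q = 46.
The monopolist equates marginal revenue to marginal cost: 119 − 2Q = 73, so Q = 23. From demand, P = 96.
DWL is the triangle between Q = 23 and Q = 46: ½·(46 − 23)·(96 − 73) = 264.5.

DWL = 264.5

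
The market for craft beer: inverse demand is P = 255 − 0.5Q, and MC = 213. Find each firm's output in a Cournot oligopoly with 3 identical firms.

Cournot with 3 identical firms: the symmetric best-response condition is 255 − 2q = 213. Each firm produces q = 21, total output Q = 63, price P = 223.5.

q_i = 21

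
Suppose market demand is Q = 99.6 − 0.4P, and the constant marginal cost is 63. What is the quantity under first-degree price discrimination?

Q = 74.4

Inverting demand: P = 249 − 2.5Q.
With perfect price discrimination, output is the efficient level Q = 74.4 (where demand meets MC), but every buyer pays their willingness to pay: CS = 0 and PS = total surplus.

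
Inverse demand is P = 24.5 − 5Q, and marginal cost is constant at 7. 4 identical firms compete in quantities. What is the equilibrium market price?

P = 10.5

Cournot with 4 identical firms: the symmetric best-response condition is 24.5 − 25q = 7. Each firm produces q = 0.7, total output Q = 2.8, price P = 10.5.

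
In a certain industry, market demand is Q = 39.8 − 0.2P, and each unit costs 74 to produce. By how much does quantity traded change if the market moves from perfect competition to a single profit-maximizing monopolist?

Q falls by 12.5

Inverting demand: P = 199 − 5Q.
Under competition P = MC = 74, so Q = (199 − 74)/5 = 25.
Monopoly sets MR = MC: 199 − 10Q = 74 ⇒ Q = 12.5, P = 199 − 5·12.5 = 136.5.
Change in quantity traded: 12.5 − 25 = −12.5.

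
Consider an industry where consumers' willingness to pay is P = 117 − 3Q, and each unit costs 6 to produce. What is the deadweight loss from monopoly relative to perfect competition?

Competitive firms price at marginal cost: P = 6, giving Q = 37.
The monopolist equates marginal revenue to marginal cost: 117 − 6Q = 6, so Q = 18.5. From demand, P = 61.5.
DWL is the triangle between Q = 18.5 and Q = 37: ½·(37 − 18.5)·(61.5 − 6) = 513.375.

DWL = 513.375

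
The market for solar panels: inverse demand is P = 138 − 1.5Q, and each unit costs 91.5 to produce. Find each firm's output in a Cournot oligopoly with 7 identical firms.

With 7 symmetric Cournot firms, each firm's FOC gives 138 − 12q = 91.5, so q = 3.875, Q = 7·3.875 = 27.125, and P = 1557/16.

q_i = 3.875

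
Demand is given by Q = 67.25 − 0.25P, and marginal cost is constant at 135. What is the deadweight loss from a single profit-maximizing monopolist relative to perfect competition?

Inverting demand: P = 269 − 4Q.
Perfect competition: P = MC = 135, so 269 − 4Q = 135 and Q = 33.5.
Monopoly sets MR = MC: 269 − 8Q = 135 ⇒ Q = 16.75, P = 269 − 4·16.75 = 202.
DWL is the triangle between Q = 16.75 and Q = 33.5: ½·(33.5 − 16.75)·(202 − 135) = 561.125.

DWL = 561.125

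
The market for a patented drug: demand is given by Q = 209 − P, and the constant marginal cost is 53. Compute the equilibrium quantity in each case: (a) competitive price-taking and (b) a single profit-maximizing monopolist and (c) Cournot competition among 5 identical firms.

Competition: Q = 156; Monopoly: Q = 78; Cournot: Q = 130

Inverting demand: P = 209 − Q.
Perfect competition: P = MC = 53, so 209 − Q = 53 and Q = 156.
Monopoly sets MR = MC: 209 − 2Q = 53 ⇒ Q = 78, P = 209 − 78 = 131.
Cournot with 5 identical firms: the symmetric best-response condition is 209 − 6q = 53. Each firm produces q = 26, total output Q = 130, price P = 79.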